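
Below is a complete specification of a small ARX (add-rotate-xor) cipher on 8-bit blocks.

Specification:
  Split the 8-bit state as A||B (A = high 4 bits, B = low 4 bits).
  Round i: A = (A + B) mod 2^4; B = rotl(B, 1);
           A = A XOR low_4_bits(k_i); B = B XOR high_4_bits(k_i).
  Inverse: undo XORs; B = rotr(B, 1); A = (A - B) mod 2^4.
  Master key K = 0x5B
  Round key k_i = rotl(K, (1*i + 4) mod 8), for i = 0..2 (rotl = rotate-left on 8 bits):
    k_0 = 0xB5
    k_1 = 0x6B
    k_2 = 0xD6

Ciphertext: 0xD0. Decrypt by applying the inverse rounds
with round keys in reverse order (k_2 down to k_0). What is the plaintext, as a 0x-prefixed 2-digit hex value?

0x8F

s_0 = ciphertext = 0xD0
s_1 = InvRound(s_0, k_2) = 0xDE
s_2 = InvRound(s_1, k_1) = 0x24
s_3 = InvRound(s_2, k_0) = 0x8F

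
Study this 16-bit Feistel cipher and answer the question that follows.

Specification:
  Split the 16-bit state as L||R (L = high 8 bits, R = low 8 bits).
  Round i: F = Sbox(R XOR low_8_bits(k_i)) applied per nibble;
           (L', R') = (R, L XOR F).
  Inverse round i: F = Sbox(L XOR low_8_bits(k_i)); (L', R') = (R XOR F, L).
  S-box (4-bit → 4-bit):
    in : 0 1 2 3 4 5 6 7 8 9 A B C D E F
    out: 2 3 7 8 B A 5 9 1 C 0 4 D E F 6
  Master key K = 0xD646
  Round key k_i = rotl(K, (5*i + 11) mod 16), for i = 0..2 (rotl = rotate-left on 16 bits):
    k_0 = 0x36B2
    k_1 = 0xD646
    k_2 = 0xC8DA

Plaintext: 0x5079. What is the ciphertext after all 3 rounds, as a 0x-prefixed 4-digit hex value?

0xAE1F

s_0 = plaintext = 0x5079
s_1 = Round(s_0, k_0) = 0x7984
s_2 = Round(s_1, k_1) = 0x84AE
s_3 = Round(s_2, k_2) = 0xAE1F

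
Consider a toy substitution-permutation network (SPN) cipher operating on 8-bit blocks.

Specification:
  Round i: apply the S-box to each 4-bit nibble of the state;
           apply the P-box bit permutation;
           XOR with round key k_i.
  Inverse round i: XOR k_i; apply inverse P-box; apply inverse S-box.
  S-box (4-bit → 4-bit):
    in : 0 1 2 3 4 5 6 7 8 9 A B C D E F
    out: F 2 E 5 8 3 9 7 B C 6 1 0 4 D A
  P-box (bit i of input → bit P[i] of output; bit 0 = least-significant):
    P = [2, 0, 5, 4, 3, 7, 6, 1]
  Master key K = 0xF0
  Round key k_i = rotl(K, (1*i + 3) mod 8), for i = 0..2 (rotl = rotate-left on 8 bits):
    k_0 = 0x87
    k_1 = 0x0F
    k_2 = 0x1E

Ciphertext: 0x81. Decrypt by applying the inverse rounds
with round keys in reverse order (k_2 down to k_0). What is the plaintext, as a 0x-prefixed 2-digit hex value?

0x99

s_0 = ciphertext = 0x81
s_1 = InvRound(s_0, k_2) = 0x88
s_2 = InvRound(s_1, k_1) = 0xF5
s_3 = InvRound(s_2, k_0) = 0x99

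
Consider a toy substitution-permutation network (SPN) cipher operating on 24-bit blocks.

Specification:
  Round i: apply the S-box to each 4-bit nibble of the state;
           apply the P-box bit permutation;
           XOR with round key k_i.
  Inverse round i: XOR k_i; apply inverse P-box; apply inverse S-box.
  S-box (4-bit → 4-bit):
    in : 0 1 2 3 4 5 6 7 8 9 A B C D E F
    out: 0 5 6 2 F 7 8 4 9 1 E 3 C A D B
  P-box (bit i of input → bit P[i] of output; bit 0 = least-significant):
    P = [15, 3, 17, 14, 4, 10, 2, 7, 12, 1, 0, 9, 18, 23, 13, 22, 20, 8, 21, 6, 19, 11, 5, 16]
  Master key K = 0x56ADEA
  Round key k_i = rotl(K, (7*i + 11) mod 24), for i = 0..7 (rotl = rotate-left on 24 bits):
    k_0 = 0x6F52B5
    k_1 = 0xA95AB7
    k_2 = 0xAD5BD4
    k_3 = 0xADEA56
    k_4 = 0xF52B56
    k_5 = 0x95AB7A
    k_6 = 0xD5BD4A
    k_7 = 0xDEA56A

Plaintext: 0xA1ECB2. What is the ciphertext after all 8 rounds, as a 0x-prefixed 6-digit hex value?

s_0 = plaintext = 0xA1ECB2
s_1 = Round(s_0, k_0) = 0x187C8C
s_2 = Round(s_1, k_1) = 0xB33846
s_3 = Round(s_2, k_2) = 0x250440
s_4 = Round(s_3, k_3) = 0x9DF5E1
s_5 = Round(s_4, k_4) = 0x3BBA81
s_6 = Round(s_5, k_5) = 0x0320E9
s_7 = Round(s_6, k_6) = 0x551CDE
s_8 = Round(s_7, k_7) = 0xE04ACB

0xE04ACB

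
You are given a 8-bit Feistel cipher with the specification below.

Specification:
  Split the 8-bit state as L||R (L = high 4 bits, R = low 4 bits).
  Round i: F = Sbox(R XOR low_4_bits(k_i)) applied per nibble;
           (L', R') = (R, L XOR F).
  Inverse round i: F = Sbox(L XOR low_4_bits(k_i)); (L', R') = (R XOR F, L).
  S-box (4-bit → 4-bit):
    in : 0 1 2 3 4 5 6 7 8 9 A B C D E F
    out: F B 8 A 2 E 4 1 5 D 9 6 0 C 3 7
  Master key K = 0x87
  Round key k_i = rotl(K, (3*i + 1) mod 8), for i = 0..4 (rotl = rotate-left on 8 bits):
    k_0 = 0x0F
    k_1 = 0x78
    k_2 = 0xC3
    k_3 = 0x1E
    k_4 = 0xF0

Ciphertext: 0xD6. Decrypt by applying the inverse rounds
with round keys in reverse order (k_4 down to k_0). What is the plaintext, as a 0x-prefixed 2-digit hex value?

0xF7

s_0 = ciphertext = 0xD6
s_1 = InvRound(s_0, k_4) = 0xAD
s_2 = InvRound(s_1, k_3) = 0xFA
s_3 = InvRound(s_2, k_2) = 0xAF
s_4 = InvRound(s_3, k_1) = 0x7A
s_5 = InvRound(s_4, k_0) = 0xF7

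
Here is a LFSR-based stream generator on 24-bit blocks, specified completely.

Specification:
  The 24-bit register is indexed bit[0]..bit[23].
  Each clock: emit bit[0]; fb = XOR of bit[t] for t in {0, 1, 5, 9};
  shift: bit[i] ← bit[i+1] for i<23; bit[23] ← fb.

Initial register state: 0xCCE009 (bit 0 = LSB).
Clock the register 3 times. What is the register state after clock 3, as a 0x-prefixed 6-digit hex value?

reg_0 = 0xCCE009
clock 1: out=1, reg = 0xE67004
clock 2: out=0, reg = 0x733802
clock 3: out=0, reg = 0xB99C01

0xB99C01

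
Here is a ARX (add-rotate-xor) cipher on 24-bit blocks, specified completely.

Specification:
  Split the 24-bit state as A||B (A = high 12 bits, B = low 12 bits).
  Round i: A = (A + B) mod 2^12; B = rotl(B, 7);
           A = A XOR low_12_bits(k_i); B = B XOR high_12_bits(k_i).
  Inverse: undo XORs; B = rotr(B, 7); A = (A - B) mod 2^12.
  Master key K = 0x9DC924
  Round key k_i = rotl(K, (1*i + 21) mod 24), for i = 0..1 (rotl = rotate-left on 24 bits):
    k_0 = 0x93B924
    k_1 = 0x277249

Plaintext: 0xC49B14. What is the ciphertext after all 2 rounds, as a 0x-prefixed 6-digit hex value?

0x3953EC

s_0 = plaintext = 0xC49B14
s_1 = Round(s_0, k_0) = 0xE79363
s_2 = Round(s_1, k_1) = 0x3953EC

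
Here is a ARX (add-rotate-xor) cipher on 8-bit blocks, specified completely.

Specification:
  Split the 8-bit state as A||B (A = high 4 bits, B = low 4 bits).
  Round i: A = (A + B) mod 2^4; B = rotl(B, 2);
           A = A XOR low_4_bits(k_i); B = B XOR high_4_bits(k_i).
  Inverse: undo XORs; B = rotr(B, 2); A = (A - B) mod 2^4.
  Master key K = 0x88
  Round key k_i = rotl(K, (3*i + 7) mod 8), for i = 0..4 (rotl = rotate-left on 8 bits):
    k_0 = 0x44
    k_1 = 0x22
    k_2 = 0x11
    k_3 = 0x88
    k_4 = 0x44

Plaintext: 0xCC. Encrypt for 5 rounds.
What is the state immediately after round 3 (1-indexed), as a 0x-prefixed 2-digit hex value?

s_0 = plaintext = 0xCC
s_1 = Round(s_0, k_0) = 0xC7
s_2 = Round(s_1, k_1) = 0x1F
s_3 = Round(s_2, k_2) = 0x1E
s_4 = Round(s_3, k_3) = 0x73
s_5 = Round(s_4, k_4) = 0xE8

0x1E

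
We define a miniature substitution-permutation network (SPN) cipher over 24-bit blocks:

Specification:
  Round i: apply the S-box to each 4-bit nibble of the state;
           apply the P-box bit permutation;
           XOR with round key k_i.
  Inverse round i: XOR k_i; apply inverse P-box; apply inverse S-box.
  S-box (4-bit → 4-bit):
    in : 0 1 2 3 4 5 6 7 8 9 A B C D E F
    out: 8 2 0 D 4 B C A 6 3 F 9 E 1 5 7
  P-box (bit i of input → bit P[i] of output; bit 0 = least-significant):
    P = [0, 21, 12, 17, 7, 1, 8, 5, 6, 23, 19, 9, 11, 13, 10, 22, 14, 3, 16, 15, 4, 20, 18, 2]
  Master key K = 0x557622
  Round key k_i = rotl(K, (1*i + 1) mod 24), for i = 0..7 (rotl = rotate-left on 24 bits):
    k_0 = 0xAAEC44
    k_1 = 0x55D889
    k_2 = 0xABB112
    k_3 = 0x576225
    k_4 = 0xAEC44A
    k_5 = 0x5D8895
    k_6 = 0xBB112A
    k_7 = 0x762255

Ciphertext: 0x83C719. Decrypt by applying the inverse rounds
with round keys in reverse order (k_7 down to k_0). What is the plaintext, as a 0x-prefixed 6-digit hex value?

0xEFA66E

s_0 = ciphertext = 0x83C719
s_1 = InvRound(s_0, k_7) = 0xCAC941
s_2 = InvRound(s_1, k_6) = 0x1ABD7F
s_3 = InvRound(s_2, k_5) = 0x48CDA6
s_4 = InvRound(s_3, k_4) = 0x61B937
s_5 = InvRound(s_4, k_3) = 0xFBD08C
s_6 = InvRound(s_5, k_2) = 0x5972F2
s_7 = InvRound(s_6, k_1) = 0xE7937D
s_8 = InvRound(s_7, k_0) = 0xEFA66E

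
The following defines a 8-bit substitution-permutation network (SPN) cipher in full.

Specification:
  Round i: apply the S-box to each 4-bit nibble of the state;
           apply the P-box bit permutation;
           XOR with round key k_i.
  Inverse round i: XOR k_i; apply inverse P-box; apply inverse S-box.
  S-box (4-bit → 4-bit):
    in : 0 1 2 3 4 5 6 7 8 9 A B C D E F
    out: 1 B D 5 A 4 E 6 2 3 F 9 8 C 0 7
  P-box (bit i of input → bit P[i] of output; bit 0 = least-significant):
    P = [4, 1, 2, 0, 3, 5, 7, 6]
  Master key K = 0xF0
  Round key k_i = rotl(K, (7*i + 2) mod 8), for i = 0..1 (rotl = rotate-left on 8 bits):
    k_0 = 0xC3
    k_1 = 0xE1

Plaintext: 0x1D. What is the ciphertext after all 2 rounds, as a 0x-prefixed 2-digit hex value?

s_0 = plaintext = 0x1D
s_1 = Round(s_0, k_0) = 0xAE
s_2 = Round(s_1, k_1) = 0x09

0x09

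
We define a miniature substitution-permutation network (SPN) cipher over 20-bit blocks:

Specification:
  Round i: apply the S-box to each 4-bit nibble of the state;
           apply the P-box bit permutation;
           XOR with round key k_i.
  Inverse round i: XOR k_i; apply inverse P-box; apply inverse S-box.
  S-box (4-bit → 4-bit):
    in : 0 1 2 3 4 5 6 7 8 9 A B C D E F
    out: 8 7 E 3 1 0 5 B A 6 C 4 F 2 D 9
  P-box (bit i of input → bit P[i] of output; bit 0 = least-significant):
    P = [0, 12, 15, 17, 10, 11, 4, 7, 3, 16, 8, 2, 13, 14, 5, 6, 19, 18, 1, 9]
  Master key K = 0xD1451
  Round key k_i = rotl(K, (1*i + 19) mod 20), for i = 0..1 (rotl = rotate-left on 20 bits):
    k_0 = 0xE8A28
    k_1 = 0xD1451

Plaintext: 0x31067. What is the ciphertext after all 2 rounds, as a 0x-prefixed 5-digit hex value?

s_0 = plaintext = 0x31067
s_1 = Round(s_0, k_0) = 0x0FE1D
s_2 = Round(s_1, k_1) = 0xD2B0D

0xD2B0D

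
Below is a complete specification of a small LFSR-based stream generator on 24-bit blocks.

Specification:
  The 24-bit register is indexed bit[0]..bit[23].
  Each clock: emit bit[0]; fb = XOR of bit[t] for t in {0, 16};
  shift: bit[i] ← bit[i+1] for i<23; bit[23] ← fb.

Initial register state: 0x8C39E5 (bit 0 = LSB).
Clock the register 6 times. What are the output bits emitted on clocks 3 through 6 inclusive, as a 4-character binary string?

reg_0 = 0x8C39E5
clock 1: out=1, reg = 0xC61CF2
clock 2: out=0, reg = 0x630E79
clock 3: out=1, reg = 0x31873C
clock 4: out=0, reg = 0x98C39E
clock 5: out=0, reg = 0x4C61CF
clock 6: out=1, reg = 0xA630E7

1001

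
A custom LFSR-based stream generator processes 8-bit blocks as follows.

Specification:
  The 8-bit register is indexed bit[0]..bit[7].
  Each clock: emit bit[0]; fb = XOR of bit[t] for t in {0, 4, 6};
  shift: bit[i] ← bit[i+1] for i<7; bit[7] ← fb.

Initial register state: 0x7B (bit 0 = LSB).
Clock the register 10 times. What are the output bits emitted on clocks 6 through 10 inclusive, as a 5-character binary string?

11010

reg_0 = 0x7B
clock 1: out=1, reg = 0xBD
clock 2: out=1, reg = 0x5E
clock 3: out=0, reg = 0x2F
clock 4: out=1, reg = 0x97
clock 5: out=1, reg = 0x4B
clock 6: out=1, reg = 0x25
clock 7: out=1, reg = 0x92
clock 8: out=0, reg = 0xC9
clock 9: out=1, reg = 0x64
clock 10: out=0, reg = 0xB2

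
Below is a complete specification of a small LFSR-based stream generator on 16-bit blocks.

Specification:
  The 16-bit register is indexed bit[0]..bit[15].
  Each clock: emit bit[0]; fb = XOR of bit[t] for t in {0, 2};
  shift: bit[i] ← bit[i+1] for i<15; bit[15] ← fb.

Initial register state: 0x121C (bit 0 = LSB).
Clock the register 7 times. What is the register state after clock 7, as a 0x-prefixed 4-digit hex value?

reg_0 = 0x121C
clock 1: out=0, reg = 0x890E
clock 2: out=0, reg = 0xC487
clock 3: out=1, reg = 0x6243
clock 4: out=1, reg = 0xB121
clock 5: out=1, reg = 0xD890
clock 6: out=0, reg = 0x6C48
clock 7: out=0, reg = 0x3624

0x3624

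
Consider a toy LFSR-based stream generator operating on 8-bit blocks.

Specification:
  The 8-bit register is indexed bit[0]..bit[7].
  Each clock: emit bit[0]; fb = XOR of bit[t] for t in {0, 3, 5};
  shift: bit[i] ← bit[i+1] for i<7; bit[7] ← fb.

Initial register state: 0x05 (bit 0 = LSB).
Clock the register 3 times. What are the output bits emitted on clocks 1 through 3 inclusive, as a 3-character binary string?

101

reg_0 = 0x05
clock 1: out=1, reg = 0x82
clock 2: out=0, reg = 0x41
clock 3: out=1, reg = 0xA0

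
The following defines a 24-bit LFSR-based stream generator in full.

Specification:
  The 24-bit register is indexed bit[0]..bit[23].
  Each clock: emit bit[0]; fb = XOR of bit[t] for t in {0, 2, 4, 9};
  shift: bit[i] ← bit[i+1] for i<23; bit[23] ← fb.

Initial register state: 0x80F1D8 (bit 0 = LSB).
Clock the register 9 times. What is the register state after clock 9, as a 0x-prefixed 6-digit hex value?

reg_0 = 0x80F1D8
clock 1: out=0, reg = 0xC078EC
clock 2: out=0, reg = 0xE03C76
clock 3: out=0, reg = 0x701E3B
clock 4: out=1, reg = 0xB80F1D
clock 5: out=1, reg = 0x5C078E
clock 6: out=0, reg = 0x2E03C7
clock 7: out=1, reg = 0x9701E3
clock 8: out=1, reg = 0xCB80F1
clock 9: out=1, reg = 0x65C078

0x65C078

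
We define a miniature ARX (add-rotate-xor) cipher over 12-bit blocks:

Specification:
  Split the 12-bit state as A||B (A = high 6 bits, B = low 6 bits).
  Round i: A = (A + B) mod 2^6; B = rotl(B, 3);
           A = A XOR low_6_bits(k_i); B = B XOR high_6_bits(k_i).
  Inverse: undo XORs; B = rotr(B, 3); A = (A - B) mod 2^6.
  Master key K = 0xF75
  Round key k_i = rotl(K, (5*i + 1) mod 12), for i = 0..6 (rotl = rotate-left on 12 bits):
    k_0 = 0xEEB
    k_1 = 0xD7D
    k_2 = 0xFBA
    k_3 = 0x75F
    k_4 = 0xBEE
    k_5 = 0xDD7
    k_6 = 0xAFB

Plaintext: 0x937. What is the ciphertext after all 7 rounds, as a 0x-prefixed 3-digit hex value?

s_0 = plaintext = 0x937
s_1 = Round(s_0, k_0) = 0xC05
s_2 = Round(s_1, k_1) = 0x21D
s_3 = Round(s_2, k_2) = 0x7D5
s_4 = Round(s_3, k_3) = 0xAF7
s_5 = Round(s_4, k_4) = 0x311
s_6 = Round(s_5, k_5) = 0x2BD
s_7 = Round(s_6, k_6) = 0xF04

0xF04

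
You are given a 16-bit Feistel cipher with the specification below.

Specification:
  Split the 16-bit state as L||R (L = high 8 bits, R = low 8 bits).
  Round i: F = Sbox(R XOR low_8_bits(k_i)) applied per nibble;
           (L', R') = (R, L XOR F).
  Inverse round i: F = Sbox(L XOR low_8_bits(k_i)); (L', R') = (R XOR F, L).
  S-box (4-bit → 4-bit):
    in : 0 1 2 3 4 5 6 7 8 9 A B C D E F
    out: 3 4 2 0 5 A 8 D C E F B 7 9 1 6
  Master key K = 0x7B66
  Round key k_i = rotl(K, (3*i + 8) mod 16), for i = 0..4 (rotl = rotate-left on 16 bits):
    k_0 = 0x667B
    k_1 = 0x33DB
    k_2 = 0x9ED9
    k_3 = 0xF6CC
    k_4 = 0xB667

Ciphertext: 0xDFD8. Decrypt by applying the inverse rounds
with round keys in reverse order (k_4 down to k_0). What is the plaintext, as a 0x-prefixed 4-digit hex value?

s_0 = ciphertext = 0xDFD8
s_1 = InvRound(s_0, k_4) = 0x64DF
s_2 = InvRound(s_1, k_3) = 0x2364
s_3 = InvRound(s_2, k_2) = 0x0B23
s_4 = InvRound(s_3, k_1) = 0xB00B
s_5 = InvRound(s_4, k_0) = 0x70B0

0x70B0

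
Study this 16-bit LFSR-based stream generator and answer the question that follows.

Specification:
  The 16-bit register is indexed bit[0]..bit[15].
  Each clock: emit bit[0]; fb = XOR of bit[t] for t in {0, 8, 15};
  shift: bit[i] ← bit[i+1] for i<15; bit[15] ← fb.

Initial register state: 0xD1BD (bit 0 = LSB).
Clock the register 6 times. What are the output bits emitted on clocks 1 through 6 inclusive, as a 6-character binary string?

reg_0 = 0xD1BD
clock 1: out=1, reg = 0xE8DE
clock 2: out=0, reg = 0xF46F
clock 3: out=1, reg = 0x7A37
clock 4: out=1, reg = 0xBD1B
clock 5: out=1, reg = 0xDE8D
clock 6: out=1, reg = 0x6F46

101111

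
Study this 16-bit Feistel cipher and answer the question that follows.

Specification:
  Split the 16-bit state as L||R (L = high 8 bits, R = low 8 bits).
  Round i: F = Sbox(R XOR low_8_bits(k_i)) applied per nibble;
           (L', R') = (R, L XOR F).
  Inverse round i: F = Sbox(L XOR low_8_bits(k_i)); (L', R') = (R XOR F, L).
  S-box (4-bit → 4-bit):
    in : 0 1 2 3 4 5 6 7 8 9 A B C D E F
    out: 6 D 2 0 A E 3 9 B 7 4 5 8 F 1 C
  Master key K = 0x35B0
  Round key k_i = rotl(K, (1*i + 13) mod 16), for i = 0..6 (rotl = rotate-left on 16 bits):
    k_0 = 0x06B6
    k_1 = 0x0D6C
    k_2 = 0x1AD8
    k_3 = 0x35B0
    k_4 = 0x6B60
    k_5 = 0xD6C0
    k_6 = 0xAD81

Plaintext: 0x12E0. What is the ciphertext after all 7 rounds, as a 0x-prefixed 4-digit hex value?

0x361B

s_0 = plaintext = 0x12E0
s_1 = Round(s_0, k_0) = 0xE0F1
s_2 = Round(s_1, k_1) = 0xF19F
s_3 = Round(s_2, k_2) = 0x9F58
s_4 = Round(s_3, k_3) = 0x5884
s_5 = Round(s_4, k_4) = 0x8442
s_6 = Round(s_5, k_5) = 0x4236
s_7 = Round(s_6, k_6) = 0x361B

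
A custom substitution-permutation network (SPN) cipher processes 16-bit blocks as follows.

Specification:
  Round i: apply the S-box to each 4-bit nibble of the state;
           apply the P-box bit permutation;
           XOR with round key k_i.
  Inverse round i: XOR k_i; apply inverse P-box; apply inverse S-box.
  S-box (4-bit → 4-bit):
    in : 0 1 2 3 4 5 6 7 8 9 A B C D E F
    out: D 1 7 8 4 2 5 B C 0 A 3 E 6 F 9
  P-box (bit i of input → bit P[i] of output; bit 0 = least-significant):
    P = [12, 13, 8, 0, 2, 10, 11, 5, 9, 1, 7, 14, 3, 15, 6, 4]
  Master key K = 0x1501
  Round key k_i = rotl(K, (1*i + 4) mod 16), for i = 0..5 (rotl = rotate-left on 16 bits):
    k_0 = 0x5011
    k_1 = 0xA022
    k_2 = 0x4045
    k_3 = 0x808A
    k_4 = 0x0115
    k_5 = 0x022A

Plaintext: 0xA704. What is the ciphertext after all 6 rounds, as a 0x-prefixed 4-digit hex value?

s_0 = plaintext = 0xA704
s_1 = Round(s_0, k_0) = 0x9B27
s_2 = Round(s_1, k_1) = 0x9E25
s_3 = Round(s_2, k_2) = 0x2EC3
s_4 = Round(s_3, k_3) = 0x4E61
s_5 = Round(s_4, k_4) = 0x5BD3
s_6 = Round(s_5, k_5) = 0x8C29

0x8C29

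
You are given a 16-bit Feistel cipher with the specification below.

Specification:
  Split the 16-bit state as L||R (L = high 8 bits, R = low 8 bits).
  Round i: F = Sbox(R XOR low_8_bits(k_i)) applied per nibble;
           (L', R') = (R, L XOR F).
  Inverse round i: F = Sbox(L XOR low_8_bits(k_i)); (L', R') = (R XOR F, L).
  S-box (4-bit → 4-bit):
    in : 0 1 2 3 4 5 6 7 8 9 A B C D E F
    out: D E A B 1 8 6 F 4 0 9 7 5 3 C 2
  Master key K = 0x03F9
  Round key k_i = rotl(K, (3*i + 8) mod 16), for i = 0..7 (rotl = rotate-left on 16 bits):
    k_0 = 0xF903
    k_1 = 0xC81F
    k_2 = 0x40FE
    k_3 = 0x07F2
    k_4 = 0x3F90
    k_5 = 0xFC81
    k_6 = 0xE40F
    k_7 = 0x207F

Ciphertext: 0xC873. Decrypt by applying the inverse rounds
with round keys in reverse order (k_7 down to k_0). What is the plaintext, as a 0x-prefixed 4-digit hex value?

s_0 = ciphertext = 0xC873
s_1 = InvRound(s_0, k_7) = 0x0CC8
s_2 = InvRound(s_1, k_6) = 0x130C
s_3 = InvRound(s_2, k_5) = 0x0613
s_4 = InvRound(s_3, k_4) = 0x1506
s_5 = InvRound(s_4, k_3) = 0xC915
s_6 = InvRound(s_5, k_2) = 0xAAC9
s_7 = InvRound(s_6, k_1) = 0xB1AA
s_8 = InvRound(s_7, k_0) = 0xD0B1

0xD0B1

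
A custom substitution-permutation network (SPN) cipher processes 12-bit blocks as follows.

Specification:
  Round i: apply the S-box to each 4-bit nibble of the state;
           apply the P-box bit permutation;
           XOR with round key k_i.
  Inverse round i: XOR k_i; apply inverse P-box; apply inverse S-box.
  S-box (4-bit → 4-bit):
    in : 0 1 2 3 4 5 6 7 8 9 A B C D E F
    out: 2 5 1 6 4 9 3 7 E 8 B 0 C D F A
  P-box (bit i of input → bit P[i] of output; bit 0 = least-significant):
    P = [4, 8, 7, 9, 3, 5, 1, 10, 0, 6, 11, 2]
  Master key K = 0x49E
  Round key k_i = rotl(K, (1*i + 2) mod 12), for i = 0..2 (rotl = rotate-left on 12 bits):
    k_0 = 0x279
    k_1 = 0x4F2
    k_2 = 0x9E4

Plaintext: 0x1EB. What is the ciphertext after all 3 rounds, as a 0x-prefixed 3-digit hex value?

s_0 = plaintext = 0x1EB
s_1 = Round(s_0, k_0) = 0xE52
s_2 = Round(s_1, k_1) = 0x8AF
s_3 = Round(s_2, k_2) = 0x688

0x688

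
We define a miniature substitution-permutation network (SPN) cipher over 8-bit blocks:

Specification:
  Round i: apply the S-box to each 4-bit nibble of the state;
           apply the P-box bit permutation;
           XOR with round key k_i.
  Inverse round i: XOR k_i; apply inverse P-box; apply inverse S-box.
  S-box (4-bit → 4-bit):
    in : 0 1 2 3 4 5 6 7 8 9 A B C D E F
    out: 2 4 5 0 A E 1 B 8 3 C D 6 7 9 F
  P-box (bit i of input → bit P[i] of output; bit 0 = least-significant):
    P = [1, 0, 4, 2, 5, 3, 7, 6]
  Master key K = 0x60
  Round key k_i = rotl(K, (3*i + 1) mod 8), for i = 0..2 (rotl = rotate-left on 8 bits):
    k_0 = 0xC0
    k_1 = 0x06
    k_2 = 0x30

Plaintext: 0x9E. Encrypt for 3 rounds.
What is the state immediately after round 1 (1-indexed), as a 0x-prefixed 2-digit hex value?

s_0 = plaintext = 0x9E
s_1 = Round(s_0, k_0) = 0xEE
s_2 = Round(s_1, k_1) = 0x60
s_3 = Round(s_2, k_2) = 0x11

0xEE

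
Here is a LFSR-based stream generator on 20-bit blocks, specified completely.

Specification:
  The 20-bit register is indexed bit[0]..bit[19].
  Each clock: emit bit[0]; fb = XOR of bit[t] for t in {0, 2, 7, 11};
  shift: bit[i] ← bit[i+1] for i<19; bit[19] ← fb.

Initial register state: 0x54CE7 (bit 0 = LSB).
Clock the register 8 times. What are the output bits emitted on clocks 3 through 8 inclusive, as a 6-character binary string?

reg_0 = 0x54CE7
clock 1: out=1, reg = 0x2A673
clock 2: out=1, reg = 0x95339
clock 3: out=1, reg = 0xCA99C
clock 4: out=0, reg = 0xE54CE
clock 5: out=0, reg = 0x72A67
clock 6: out=1, reg = 0xB9533
clock 7: out=1, reg = 0xDCA99
clock 8: out=1, reg = 0xEE54C

100111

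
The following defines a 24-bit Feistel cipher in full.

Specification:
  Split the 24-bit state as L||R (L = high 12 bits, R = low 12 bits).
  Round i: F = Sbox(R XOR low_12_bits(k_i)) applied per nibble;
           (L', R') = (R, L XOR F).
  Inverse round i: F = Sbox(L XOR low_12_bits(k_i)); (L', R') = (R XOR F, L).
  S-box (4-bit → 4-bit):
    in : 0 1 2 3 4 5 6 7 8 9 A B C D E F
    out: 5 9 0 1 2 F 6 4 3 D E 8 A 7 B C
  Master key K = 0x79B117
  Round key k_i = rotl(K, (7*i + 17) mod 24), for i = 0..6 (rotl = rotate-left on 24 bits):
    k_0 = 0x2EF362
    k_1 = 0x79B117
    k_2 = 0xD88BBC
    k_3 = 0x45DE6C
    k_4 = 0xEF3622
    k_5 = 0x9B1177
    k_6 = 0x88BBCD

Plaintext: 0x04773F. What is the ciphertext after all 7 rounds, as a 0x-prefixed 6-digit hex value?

0xAEFF9A

s_0 = plaintext = 0x04773F
s_1 = Round(s_0, k_0) = 0x73F2B0
s_2 = Round(s_1, k_1) = 0x2B06DB
s_3 = Round(s_2, k_2) = 0x6DB5D4
s_4 = Round(s_3, k_3) = 0x5D4E58
s_5 = Round(s_4, k_4) = 0xE5869A
s_6 = Round(s_5, k_5) = 0x69AAEF
s_7 = Round(s_6, k_6) = 0xAEFF9A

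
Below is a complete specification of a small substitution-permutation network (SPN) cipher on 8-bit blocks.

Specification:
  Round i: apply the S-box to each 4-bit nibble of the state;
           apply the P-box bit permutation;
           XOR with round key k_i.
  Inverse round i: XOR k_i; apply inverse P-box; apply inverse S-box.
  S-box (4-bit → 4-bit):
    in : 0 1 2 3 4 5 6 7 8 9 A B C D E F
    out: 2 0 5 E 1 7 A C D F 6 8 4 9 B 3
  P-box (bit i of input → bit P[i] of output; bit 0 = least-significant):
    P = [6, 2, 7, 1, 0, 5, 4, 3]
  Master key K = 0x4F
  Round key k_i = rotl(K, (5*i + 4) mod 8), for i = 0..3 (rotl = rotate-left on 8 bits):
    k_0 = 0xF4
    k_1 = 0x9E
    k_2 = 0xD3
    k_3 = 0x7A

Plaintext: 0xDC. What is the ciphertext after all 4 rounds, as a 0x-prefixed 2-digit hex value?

s_0 = plaintext = 0xDC
s_1 = Round(s_0, k_0) = 0x7D
s_2 = Round(s_1, k_1) = 0xC4
s_3 = Round(s_2, k_2) = 0x83
s_4 = Round(s_3, k_3) = 0xE5

0xE5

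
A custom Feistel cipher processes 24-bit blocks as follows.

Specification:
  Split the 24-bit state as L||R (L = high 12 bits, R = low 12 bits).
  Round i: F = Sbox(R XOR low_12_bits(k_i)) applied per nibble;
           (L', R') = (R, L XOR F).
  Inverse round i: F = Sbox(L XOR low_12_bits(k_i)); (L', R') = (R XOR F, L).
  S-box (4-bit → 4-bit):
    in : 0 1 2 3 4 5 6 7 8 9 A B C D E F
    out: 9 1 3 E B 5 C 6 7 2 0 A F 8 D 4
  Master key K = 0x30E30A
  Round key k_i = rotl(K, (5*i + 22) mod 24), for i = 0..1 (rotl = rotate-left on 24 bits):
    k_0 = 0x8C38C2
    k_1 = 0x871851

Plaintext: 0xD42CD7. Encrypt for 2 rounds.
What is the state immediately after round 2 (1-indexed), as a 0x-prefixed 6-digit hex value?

0x65714B

s_0 = plaintext = 0xD42CD7
s_1 = Round(s_0, k_0) = 0xCD7657
s_2 = Round(s_1, k_1) = 0x65714B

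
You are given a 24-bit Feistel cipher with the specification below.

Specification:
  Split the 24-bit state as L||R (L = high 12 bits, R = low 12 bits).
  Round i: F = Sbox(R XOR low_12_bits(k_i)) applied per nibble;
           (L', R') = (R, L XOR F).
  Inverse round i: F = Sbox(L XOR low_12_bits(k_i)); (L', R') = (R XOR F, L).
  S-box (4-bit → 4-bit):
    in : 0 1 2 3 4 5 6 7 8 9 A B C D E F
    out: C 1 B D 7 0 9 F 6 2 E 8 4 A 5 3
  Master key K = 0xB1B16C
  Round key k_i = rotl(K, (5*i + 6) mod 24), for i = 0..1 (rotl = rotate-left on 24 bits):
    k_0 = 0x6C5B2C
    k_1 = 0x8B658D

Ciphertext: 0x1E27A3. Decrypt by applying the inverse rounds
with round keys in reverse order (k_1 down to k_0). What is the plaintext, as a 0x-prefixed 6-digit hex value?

0x9F6030

s_0 = ciphertext = 0x1E27A3
s_1 = InvRound(s_0, k_1) = 0x0301E2
s_2 = InvRound(s_1, k_0) = 0x9F6030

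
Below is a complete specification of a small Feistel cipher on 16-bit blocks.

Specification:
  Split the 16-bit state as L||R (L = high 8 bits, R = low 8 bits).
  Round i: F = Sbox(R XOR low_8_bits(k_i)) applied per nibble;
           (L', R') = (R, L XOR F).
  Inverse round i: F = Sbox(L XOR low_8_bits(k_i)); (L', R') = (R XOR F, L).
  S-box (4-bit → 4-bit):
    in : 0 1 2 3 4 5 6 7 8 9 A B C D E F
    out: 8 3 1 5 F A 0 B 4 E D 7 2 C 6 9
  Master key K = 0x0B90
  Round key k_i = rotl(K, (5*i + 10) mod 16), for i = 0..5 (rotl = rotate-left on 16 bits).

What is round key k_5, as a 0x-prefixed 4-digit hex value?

0x5C80

K = 0x0B90
k_0 = rotl(K, (5*0+10) mod 16) = rotl(K, 10) = 0x402E
k_1 = rotl(K, (5*1+10) mod 16) = rotl(K, 15) = 0x05C8
k_2 = rotl(K, (5*2+10) mod 16) = rotl(K, 4) = 0xB900
k_3 = rotl(K, (5*3+10) mod 16) = rotl(K, 9) = 0x2017
k_4 = rotl(K, (5*4+10) mod 16) = rotl(K, 14) = 0x02E4
k_5 = rotl(K, (5*5+10) mod 16) = rotl(K, 3) = 0x5C80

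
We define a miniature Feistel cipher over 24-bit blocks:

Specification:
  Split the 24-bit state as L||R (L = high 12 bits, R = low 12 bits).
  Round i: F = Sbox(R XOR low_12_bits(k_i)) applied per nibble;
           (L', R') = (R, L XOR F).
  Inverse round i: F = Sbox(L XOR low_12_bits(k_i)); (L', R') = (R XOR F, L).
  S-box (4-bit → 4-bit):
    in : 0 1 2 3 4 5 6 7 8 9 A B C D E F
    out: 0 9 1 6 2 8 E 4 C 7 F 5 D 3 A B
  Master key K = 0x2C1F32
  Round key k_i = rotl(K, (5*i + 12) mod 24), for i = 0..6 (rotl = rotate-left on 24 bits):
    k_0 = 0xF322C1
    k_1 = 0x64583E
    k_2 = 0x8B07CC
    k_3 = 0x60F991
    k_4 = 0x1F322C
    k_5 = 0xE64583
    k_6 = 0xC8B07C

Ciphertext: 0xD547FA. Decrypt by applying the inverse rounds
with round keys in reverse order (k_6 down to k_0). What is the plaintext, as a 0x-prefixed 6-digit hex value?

s_0 = ciphertext = 0xD547FA
s_1 = InvRound(s_0, k_6) = 0x4E6D54
s_2 = InvRound(s_1, k_5) = 0x4BC4E6
s_3 = InvRound(s_2, k_4) = 0xA964BC
s_4 = InvRound(s_3, k_3) = 0x2B8A96
s_5 = InvRound(s_4, k_2) = 0x2D42B8
s_6 = InvRound(s_5, k_1) = 0xD172D4
s_7 = InvRound(s_6, k_0) = 0x9EAD17

0x9EAD17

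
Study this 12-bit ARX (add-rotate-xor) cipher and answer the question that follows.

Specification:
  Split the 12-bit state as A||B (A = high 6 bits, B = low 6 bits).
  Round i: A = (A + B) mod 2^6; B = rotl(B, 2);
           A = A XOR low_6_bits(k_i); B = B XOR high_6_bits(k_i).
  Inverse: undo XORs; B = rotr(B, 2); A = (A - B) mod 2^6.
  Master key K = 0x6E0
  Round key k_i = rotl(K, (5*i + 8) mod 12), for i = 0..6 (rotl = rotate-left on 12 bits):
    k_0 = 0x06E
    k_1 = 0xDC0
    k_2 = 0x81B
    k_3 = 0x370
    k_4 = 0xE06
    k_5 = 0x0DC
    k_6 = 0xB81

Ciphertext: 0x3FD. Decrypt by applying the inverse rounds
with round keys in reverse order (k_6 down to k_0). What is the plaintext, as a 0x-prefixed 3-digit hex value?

s_0 = ciphertext = 0x3FD
s_1 = InvRound(s_0, k_6) = 0x6B4
s_2 = InvRound(s_1, k_5) = 0x27D
s_3 = InvRound(s_2, k_4) = 0xF91
s_4 = InvRound(s_3, k_3) = 0x1C7
s_5 = InvRound(s_4, k_2) = 0x8F9
s_6 = InvRound(s_5, k_1) = 0x023
s_7 = InvRound(s_6, k_0) = 0x1A8

0x1A8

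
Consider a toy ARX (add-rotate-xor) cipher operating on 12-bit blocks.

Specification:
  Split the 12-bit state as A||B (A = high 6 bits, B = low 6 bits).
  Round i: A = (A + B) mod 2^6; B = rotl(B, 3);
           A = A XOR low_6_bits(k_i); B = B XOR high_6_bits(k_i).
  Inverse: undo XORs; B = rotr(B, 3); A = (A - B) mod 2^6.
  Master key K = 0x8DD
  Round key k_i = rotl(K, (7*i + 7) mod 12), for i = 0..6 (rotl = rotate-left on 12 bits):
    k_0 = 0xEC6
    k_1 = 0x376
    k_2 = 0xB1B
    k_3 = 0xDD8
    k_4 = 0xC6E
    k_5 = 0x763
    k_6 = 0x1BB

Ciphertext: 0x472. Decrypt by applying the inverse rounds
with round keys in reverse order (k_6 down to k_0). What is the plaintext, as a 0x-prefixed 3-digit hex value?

0xA75

s_0 = ciphertext = 0x472
s_1 = InvRound(s_0, k_6) = 0x126
s_2 = InvRound(s_1, k_5) = 0x21F
s_3 = InvRound(s_2, k_4) = 0xC75
s_4 = InvRound(s_3, k_3) = 0x650
s_5 = InvRound(s_4, k_2) = 0x6E7
s_6 = InvRound(s_5, k_1) = 0x615
s_7 = InvRound(s_6, k_0) = 0xA75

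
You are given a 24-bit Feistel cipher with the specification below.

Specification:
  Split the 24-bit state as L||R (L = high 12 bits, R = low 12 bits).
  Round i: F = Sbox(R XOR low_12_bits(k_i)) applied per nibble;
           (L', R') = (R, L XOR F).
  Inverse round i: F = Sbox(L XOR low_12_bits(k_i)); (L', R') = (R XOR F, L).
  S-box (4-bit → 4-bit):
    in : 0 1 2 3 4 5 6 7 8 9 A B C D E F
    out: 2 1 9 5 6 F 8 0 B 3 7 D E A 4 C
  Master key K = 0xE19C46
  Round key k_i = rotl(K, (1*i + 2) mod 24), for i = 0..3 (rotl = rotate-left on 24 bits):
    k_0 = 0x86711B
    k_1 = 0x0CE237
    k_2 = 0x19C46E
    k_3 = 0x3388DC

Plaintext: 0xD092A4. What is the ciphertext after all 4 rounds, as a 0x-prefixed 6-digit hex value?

0x960433

s_0 = plaintext = 0xD092A4
s_1 = Round(s_0, k_0) = 0x2A48D5
s_2 = Round(s_1, k_1) = 0x8D55ED
s_3 = Round(s_2, k_2) = 0x5ED960
s_4 = Round(s_3, k_3) = 0x960433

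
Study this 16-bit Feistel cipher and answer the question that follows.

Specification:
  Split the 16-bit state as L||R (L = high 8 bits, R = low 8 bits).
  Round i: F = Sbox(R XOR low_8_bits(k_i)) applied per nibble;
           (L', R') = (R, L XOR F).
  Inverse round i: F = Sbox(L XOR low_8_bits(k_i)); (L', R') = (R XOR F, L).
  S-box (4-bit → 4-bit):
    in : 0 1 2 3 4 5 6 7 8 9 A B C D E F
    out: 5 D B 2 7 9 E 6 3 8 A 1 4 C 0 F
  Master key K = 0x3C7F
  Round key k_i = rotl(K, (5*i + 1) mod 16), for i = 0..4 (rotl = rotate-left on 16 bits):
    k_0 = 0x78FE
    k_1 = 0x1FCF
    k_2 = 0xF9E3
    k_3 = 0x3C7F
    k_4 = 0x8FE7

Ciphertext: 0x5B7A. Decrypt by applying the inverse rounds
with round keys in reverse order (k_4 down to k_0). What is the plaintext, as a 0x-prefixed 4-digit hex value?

s_0 = ciphertext = 0x5B7A
s_1 = InvRound(s_0, k_4) = 0x6E5B
s_2 = InvRound(s_1, k_3) = 0x866E
s_3 = InvRound(s_2, k_2) = 0x8786
s_4 = InvRound(s_3, k_1) = 0xF587
s_5 = InvRound(s_4, k_0) = 0xD6F5

0xD6F5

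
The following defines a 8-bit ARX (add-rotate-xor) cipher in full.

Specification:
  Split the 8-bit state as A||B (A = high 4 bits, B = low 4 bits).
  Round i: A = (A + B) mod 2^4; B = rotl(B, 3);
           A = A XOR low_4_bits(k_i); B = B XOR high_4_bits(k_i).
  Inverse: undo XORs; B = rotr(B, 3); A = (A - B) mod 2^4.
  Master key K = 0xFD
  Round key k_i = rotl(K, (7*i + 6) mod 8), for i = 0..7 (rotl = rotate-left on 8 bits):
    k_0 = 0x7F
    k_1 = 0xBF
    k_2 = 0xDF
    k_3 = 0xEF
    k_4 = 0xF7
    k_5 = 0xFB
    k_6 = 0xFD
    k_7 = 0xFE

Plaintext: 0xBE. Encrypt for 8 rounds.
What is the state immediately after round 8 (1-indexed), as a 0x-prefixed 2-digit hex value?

s_0 = plaintext = 0xBE
s_1 = Round(s_0, k_0) = 0x60
s_2 = Round(s_1, k_1) = 0x9B
s_3 = Round(s_2, k_2) = 0xB0
s_4 = Round(s_3, k_3) = 0x4E
s_5 = Round(s_4, k_4) = 0x58
s_6 = Round(s_5, k_5) = 0x6B
s_7 = Round(s_6, k_6) = 0xC2
s_8 = Round(s_7, k_7) = 0x0E

0x0E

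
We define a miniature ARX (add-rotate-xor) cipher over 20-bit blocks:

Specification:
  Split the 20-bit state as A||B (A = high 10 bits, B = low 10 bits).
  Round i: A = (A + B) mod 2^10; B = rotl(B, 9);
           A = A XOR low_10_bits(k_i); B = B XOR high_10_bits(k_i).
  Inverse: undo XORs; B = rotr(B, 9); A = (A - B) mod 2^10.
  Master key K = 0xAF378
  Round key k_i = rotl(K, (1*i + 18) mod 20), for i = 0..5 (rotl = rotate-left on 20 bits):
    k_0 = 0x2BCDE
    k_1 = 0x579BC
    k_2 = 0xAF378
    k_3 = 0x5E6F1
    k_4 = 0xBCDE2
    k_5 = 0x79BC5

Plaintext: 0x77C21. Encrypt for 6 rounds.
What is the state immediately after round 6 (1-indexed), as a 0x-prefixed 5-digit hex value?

0x525F6

s_0 = plaintext = 0x77C21
s_1 = Round(s_0, k_0) = 0xB7ABF
s_2 = Round(s_1, k_1) = 0x08601
s_3 = Round(s_2, k_2) = 0x569BC
s_4 = Round(s_3, k_3) = 0x79DA7
s_5 = Round(s_4, k_4) = 0x9B020
s_6 = Round(s_5, k_5) = 0x525F6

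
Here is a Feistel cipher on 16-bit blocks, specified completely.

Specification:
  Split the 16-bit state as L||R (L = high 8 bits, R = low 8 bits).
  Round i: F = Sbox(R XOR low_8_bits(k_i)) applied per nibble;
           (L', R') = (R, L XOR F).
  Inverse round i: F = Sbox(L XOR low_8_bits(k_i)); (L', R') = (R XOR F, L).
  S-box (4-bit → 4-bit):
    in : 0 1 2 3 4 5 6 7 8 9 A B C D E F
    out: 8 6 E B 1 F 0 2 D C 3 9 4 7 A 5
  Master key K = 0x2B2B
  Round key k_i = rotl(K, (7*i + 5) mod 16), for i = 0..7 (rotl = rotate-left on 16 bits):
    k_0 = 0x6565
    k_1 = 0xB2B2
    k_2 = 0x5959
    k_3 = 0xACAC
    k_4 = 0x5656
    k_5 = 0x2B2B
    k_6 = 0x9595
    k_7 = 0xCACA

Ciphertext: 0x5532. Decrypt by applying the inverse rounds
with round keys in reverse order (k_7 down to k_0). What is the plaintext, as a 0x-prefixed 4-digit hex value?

s_0 = ciphertext = 0x5532
s_1 = InvRound(s_0, k_7) = 0xF755
s_2 = InvRound(s_1, k_6) = 0x5BF7
s_3 = InvRound(s_2, k_5) = 0xDF5B
s_4 = InvRound(s_3, k_4) = 0x87DF
s_5 = InvRound(s_4, k_3) = 0x3687
s_6 = InvRound(s_5, k_2) = 0x8236
s_7 = InvRound(s_6, k_1) = 0x8E82
s_8 = InvRound(s_7, k_0) = 0x2B8E

0x2B8E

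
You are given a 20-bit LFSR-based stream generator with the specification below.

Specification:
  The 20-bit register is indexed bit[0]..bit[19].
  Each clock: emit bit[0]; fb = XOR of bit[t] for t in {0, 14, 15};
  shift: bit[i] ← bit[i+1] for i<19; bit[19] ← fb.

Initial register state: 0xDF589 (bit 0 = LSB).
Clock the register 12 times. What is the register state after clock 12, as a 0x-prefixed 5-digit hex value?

reg_0 = 0xDF589
clock 1: out=1, reg = 0xEFAC4
clock 2: out=0, reg = 0x77D62
clock 3: out=0, reg = 0xBBEB1
clock 4: out=1, reg = 0x5DF58
clock 5: out=0, reg = 0x2EFAC
clock 6: out=0, reg = 0x177D6
clock 7: out=0, reg = 0x8BBEB
clock 8: out=1, reg = 0x45DF5
clock 9: out=1, reg = 0x22EFA
clock 10: out=0, reg = 0x1177D
clock 11: out=1, reg = 0x88BBE
clock 12: out=0, reg = 0xC45DF

0xC45DF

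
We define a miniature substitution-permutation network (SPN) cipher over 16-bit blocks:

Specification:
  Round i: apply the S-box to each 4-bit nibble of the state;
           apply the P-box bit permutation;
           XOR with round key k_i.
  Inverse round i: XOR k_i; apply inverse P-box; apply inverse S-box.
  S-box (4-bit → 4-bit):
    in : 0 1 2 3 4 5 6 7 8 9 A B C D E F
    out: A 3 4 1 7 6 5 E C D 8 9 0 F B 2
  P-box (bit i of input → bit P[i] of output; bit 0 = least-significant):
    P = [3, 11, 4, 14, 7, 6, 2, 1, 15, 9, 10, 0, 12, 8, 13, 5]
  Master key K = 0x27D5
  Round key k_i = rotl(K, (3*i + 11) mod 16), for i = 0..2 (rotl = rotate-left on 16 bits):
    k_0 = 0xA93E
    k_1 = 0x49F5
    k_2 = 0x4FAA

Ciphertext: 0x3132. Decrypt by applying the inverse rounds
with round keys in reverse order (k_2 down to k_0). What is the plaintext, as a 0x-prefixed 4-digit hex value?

0x0E81

s_0 = ciphertext = 0x3132
s_1 = InvRound(s_0, k_2) = 0x653D
s_2 = InvRound(s_1, k_1) = 0x2211
s_3 = InvRound(s_2, k_0) = 0x0E81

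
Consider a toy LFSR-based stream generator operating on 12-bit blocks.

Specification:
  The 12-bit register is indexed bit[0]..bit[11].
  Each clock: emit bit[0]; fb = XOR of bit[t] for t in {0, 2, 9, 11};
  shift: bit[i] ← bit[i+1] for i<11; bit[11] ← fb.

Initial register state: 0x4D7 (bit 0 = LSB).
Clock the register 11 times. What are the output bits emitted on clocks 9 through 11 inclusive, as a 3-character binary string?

001

reg_0 = 0x4D7
clock 1: out=1, reg = 0x26B
clock 2: out=1, reg = 0x135
clock 3: out=1, reg = 0x09A
clock 4: out=0, reg = 0x04D
clock 5: out=1, reg = 0x026
clock 6: out=0, reg = 0x813
clock 7: out=1, reg = 0x409
clock 8: out=1, reg = 0xA04
clock 9: out=0, reg = 0xD02
clock 10: out=0, reg = 0xE81
clock 11: out=1, reg = 0xF40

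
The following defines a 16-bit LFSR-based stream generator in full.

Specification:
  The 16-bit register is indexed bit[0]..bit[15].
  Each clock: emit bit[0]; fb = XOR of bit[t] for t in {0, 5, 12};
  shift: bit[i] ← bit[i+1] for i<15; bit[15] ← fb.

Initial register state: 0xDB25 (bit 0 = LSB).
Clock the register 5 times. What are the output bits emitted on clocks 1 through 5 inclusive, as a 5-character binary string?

10100

reg_0 = 0xDB25
clock 1: out=1, reg = 0xED92
clock 2: out=0, reg = 0x76C9
clock 3: out=1, reg = 0x3B64
clock 4: out=0, reg = 0x1DB2
clock 5: out=0, reg = 0x0ED9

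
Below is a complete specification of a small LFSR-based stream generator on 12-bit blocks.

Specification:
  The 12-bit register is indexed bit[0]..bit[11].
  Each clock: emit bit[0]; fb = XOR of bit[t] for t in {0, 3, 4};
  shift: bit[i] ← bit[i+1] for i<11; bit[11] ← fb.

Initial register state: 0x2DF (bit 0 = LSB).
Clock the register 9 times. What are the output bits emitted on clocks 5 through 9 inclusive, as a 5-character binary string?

reg_0 = 0x2DF
clock 1: out=1, reg = 0x96F
clock 2: out=1, reg = 0x4B7
clock 3: out=1, reg = 0x25B
clock 4: out=1, reg = 0x92D
clock 5: out=1, reg = 0x496
clock 6: out=0, reg = 0xA4B
clock 7: out=1, reg = 0x525
clock 8: out=1, reg = 0xA92
clock 9: out=0, reg = 0xD49

10110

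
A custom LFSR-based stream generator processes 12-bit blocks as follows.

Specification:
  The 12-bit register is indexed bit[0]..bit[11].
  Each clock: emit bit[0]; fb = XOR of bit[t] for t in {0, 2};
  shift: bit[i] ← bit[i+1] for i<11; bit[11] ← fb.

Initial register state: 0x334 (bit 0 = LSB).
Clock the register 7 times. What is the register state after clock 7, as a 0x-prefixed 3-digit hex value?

reg_0 = 0x334
clock 1: out=0, reg = 0x99A
clock 2: out=0, reg = 0x4CD
clock 3: out=1, reg = 0x266
clock 4: out=0, reg = 0x933
clock 5: out=1, reg = 0xC99
clock 6: out=1, reg = 0xE4C
clock 7: out=0, reg = 0xF26

0xF26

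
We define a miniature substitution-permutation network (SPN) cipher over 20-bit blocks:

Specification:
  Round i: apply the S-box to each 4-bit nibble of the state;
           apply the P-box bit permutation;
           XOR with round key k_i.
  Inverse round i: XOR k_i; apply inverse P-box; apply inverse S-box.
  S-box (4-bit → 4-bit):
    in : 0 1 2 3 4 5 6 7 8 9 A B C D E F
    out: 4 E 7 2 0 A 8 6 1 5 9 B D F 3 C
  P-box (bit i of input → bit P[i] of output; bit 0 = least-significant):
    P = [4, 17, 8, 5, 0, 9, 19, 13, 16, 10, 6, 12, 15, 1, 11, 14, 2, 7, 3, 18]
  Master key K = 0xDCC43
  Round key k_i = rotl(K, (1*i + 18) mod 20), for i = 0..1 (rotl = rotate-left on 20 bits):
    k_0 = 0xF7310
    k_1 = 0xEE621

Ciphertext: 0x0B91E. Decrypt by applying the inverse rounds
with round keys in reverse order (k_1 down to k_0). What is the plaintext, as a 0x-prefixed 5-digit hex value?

s_0 = ciphertext = 0x0B91E
s_1 = InvRound(s_0, k_1) = 0xC152D
s_2 = InvRound(s_1, k_0) = 0x96EBB

0x96EBB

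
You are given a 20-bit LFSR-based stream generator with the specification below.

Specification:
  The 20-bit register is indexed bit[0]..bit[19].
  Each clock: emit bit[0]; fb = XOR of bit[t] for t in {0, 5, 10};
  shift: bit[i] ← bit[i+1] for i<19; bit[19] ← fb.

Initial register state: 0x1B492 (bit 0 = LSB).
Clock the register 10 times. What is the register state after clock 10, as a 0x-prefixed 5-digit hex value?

0x56C6D

reg_0 = 0x1B492
clock 1: out=0, reg = 0x8DA49
clock 2: out=1, reg = 0xC6D24
clock 3: out=0, reg = 0x63692
clock 4: out=0, reg = 0xB1B49
clock 5: out=1, reg = 0xD8DA4
clock 6: out=0, reg = 0x6C6D2
clock 7: out=0, reg = 0xB6369
clock 8: out=1, reg = 0x5B1B4
clock 9: out=0, reg = 0xAD8DA
clock 10: out=0, reg = 0x56C6D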